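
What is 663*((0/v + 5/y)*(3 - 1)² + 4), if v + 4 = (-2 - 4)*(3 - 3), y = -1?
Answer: -10608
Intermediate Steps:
v = -4 (v = -4 + (-2 - 4)*(3 - 3) = -4 - 6*0 = -4 + 0 = -4)
663*((0/v + 5/y)*(3 - 1)² + 4) = 663*((0/(-4) + 5/(-1))*(3 - 1)² + 4) = 663*((0*(-¼) + 5*(-1))*2² + 4) = 663*((0 - 5)*4 + 4) = 663*(-5*4 + 4) = 663*(-20 + 4) = 663*(-16) = -10608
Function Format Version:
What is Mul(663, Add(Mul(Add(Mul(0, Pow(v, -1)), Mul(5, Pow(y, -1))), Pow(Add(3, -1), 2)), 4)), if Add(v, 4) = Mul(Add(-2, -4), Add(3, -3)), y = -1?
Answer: -10608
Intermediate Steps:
v = -4 (v = Add(-4, Mul(Add(-2, -4), Add(3, -3))) = Add(-4, Mul(-6, 0)) = Add(-4, 0) = -4)
Mul(663, Add(Mul(Add(Mul(0, Pow(v, -1)), Mul(5, Pow(y, -1))), Pow(Add(3, -1), 2)), 4)) = Mul(663, Add(Mul(Add(Mul(0, Pow(-4, -1)), Mul(5, Pow(-1, -1))), Pow(Add(3, -1), 2)), 4)) = Mul(663, Add(Mul(Add(Mul(0, Rational(-1, 4)), Mul(5, -1)), Pow(2, 2)), 4)) = Mul(663, Add(Mul(Add(0, -5), 4), 4)) = Mul(663, Add(Mul(-5, 4), 4)) = Mul(663, Add(-20, 4)) = Mul(663, -16) = -10608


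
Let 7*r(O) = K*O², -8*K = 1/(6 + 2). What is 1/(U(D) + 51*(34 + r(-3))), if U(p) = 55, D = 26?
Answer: 448/801013 ≈ 0.00055929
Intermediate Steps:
K = -1/64 (K = -1/(8*(6 + 2)) = -⅛/8 = -⅛*⅛ = -1/64 ≈ -0.015625)
r(O) = -O²/448 (r(O) = (-O²/64)/7 = -O²/448)
1/(U(D) + 51*(34 + r(-3))) = 1/(55 + 51*(34 - 1/448*(-3)²)) = 1/(55 + 51*(34 - 1/448*9)) = 1/(55 + 51*(34 - 9/448)) = 1/(55 + 51*(15223/448)) = 1/(55 + 776373/448) = 1/(801013/448) = 448/801013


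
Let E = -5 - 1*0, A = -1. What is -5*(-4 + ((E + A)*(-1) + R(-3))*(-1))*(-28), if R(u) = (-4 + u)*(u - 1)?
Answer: -5320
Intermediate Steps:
R(u) = (-1 + u)*(-4 + u) (R(u) = (-4 + u)*(-1 + u) = (-1 + u)*(-4 + u))
E = -5 (E = -5 + 0 = -5)
-5*(-4 + ((E + A)*(-1) + R(-3))*(-1))*(-28) = -5*(-4 + ((-5 - 1)*(-1) + (4 + (-3)**2 - 5*(-3)))*(-1))*(-28) = -5*(-4 + (-6*(-1) + (4 + 9 + 15))*(-1))*(-28) = -5*(-4 + (6 + 28)*(-1))*(-28) = -5*(-4 + 34*(-1))*(-28) = -5*(-4 - 34)*(-28) = -5*(-38)*(-28) = 190*(-28) = -5320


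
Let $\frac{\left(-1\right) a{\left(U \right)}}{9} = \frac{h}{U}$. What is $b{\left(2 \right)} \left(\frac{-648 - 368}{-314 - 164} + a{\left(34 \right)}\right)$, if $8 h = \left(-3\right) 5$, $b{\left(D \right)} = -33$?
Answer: $- \frac{5624553}{65008} \approx -86.521$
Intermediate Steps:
$h = - \frac{15}{8}$ ($h = \frac{\left(-3\right) 5}{8} = \frac{1}{8} \left(-15\right) = - \frac{15}{8} \approx -1.875$)
$a{\left(U \right)} = \frac{135}{8 U}$ ($a{\left(U \right)} = - 9 \left(- \frac{15}{8 U}\right) = \frac{135}{8 U}$)
$b{\left(2 \right)} \left(\frac{-648 - 368}{-314 - 164} + a{\left(34 \right)}\right) = - 33 \left(\frac{-648 - 368}{-314 - 164} + \frac{135}{8 \cdot 34}\right) = - 33 \left(- \frac{1016}{-478} + \frac{135}{8} \cdot \frac{1}{34}\right) = - 33 \left(\left(-1016\right) \left(- \frac{1}{478}\right) + \frac{135}{272}\right) = - 33 \left(\frac{508}{239} + \frac{135}{272}\right) = \left(-33\right) \frac{170441}{65008} = - \frac{5624553}{65008}$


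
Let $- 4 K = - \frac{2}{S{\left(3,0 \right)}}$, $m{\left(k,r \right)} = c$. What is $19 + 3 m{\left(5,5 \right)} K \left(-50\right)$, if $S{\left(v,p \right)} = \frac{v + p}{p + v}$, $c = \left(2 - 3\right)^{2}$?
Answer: $-56$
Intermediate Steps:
$c = 1$ ($c = \left(-1\right)^{2} = 1$)
$S{\left(v,p \right)} = 1$ ($S{\left(v,p \right)} = \frac{p + v}{p + v} = 1$)
$m{\left(k,r \right)} = 1$
$K = \frac{1}{2}$ ($K = - \frac{\left(-2\right) 1^{-1}}{4} = - \frac{\left(-2\right) 1}{4} = \left(- \frac{1}{4}\right) \left(-2\right) = \frac{1}{2} \approx 0.5$)
$19 + 3 m{\left(5,5 \right)} K \left(-50\right) = 19 + 3 \cdot 1 \cdot \frac{1}{2} \left(-50\right) = 19 + 3 \cdot \frac{1}{2} \left(-50\right) = 19 + \frac{3}{2} \left(-50\right) = 19 - 75 = -56$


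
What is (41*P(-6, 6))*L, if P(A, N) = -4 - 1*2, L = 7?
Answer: -1722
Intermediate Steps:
P(A, N) = -6 (P(A, N) = -4 - 2 = -6)
(41*P(-6, 6))*L = (41*(-6))*7 = -246*7 = -1722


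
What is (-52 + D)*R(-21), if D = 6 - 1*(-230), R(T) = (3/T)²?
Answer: 184/49 ≈ 3.7551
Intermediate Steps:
R(T) = 9/T²
D = 236 (D = 6 + 230 = 236)
(-52 + D)*R(-21) = (-52 + 236)*(9/(-21)²) = 184*(9*(1/441)) = 184*(1/49) = 184/49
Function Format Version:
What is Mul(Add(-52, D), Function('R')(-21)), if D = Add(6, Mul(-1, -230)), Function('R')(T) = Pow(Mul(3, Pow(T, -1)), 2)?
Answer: Rational(184, 49) ≈ 3.7551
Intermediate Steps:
Function('R')(T) = Mul(9, Pow(T, -2))
D = 236 (D = Add(6, 230) = 236)
Mul(Add(-52, D), Function('R')(-21)) = Mul(Add(-52, 236), Mul(9, Pow(-21, -2))) = Mul(184, Mul(9, Rational(1, 441))) = Mul(184, Rational(1, 49)) = Rational(184, 49)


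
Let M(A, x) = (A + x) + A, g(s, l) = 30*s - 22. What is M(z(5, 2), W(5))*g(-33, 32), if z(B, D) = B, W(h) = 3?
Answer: -13156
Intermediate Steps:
g(s, l) = -22 + 30*s
M(A, x) = x + 2*A
M(z(5, 2), W(5))*g(-33, 32) = (3 + 2*5)*(-22 + 30*(-33)) = (3 + 10)*(-22 - 990) = 13*(-1012) = -13156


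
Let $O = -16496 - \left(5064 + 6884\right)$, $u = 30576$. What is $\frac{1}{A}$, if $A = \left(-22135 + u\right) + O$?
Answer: $- \frac{1}{20003} \approx -4.9993 \cdot 10^{-5}$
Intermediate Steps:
$O = -28444$ ($O = -16496 - 11948 = -28444$)
$A = -20003$ ($A = \left(-22135 + 30576\right) - 28444 = 8441 - 28444 = -20003$)
$\frac{1}{A} = \frac{1}{-20003} = - \frac{1}{20003}$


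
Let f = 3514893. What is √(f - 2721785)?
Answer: 2*√198277 ≈ 890.57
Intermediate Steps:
√(f - 2721785) = √(3514893 - 2721785) = √793108 = 2*√198277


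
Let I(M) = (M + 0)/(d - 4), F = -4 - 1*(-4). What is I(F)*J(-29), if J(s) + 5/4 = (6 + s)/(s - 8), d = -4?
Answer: 0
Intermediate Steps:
F = 0 (F = -4 + 4 = 0)
J(s) = -5/4 + (6 + s)/(-8 + s) (J(s) = -5/4 + (6 + s)/(s - 8) = -5/4 + (6 + s)/(-8 + s))
I(M) = -M/8 (I(M) = (M + 0)/(-4 - 4) = M/(-8) = M*(-⅛) = -M/8)
I(F)*J(-29) = (-⅛*0)*((64 - 1*(-29))/(4*(-8 - 29))) = 0*((¼)*(64 + 29)/(-37)) = 0*((¼)*(-1/37)*93) = 0*(-93/148) = 0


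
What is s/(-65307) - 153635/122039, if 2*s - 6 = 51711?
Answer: -8792790951/5313333982 ≈ -1.6549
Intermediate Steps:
s = 51717/2 (s = 3 + (½)*51711 = 3 + 51711/2 = 51717/2 ≈ 25859.)
s/(-65307) - 153635/122039 = (51717/2)/(-65307) - 153635/122039 = (51717/2)*(-1/65307) - 153635*1/122039 = -17239/43538 - 153635/122039 = -8792790951/5313333982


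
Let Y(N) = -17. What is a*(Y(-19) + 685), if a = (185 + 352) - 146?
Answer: 261188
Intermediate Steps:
a = 391 (a = 537 - 146 = 391)
a*(Y(-19) + 685) = 391*(-17 + 685) = 391*668 = 261188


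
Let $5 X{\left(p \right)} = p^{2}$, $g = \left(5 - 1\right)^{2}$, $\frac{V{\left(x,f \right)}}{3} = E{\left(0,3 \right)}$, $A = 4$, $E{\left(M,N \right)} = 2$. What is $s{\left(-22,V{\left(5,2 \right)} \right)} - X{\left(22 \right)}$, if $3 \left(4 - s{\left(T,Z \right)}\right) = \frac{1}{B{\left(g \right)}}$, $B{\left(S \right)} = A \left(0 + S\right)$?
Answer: $- \frac{89093}{960} \approx -92.805$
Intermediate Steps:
$V{\left(x,f \right)} = 6$ ($V{\left(x,f \right)} = 3 \cdot 2 = 6$)
$g = 16$ ($g = 4^{2} = 16$)
$B{\left(S \right)} = 4 S$ ($B{\left(S \right)} = 4 \left(0 + S\right) = 4 S$)
$s{\left(T,Z \right)} = \frac{767}{192}$ ($s{\left(T,Z \right)} = 4 - \frac{1}{3 \cdot 4 \cdot 16} = 4 - \frac{1}{3 \cdot 64} = 4 - \frac{1}{192} = \frac{767}{192}$)
$X{\left(p \right)} = \frac{p^{2}}{5}$
$s{\left(-22,V{\left(5,2 \right)} \right)} - X{\left(22 \right)} = \frac{767}{192} - \frac{22^{2}}{5} = \frac{767}{192} - \frac{1}{5} \cdot 484 = \frac{767}{192} - \frac{484}{5} = - \frac{89093}{960}$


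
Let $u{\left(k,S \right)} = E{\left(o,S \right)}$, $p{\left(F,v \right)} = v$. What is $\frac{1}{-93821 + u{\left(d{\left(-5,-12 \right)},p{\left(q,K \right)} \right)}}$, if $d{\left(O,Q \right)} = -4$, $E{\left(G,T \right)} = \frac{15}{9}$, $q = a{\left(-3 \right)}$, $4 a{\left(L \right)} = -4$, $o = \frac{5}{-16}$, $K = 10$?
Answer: $- \frac{3}{281458} \approx -1.0659 \cdot 10^{-5}$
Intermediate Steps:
$o = - \frac{5}{16}$ ($o = 5 \left(- \frac{1}{16}\right) = - \frac{5}{16} \approx -0.3125$)
$a{\left(L \right)} = -1$ ($a{\left(L \right)} = \frac{1}{4} \left(-4\right) = -1$)
$q = -1$
$E{\left(G,T \right)} = \frac{5}{3}$ ($E{\left(G,T \right)} = 15 \cdot \frac{1}{9} = \frac{5}{3}$)
$u{\left(k,S \right)} = \frac{5}{3}$
$\frac{1}{-93821 + u{\left(d{\left(-5,-12 \right)},p{\left(q,K \right)} \right)}} = \frac{1}{-93821 + \frac{5}{3}} = \frac{1}{- \frac{281458}{3}} = - \frac{3}{281458}$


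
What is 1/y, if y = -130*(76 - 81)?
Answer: 1/650 ≈ 0.0015385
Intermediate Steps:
y = 650 (y = -130*(-5) = 650)
1/y = 1/650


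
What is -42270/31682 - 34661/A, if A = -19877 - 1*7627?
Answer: -32232139/435690864 ≈ -0.073979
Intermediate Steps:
A = -27504 (A = -19877 - 7627 = -27504)
-42270/31682 - 34661/A = -42270/31682 - 34661/(-27504) = -42270*1/31682 - 34661*(-1/27504) = -21135/15841 + 34661/27504 = -32232139/435690864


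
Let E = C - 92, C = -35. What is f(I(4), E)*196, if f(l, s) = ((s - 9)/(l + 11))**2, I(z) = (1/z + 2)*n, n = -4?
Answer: 906304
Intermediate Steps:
I(z) = -8 - 4/z (I(z) = (1/z + 2)*(-4) = (2 + 1/z)*(-4) = -8 - 4/z)
E = -127 (E = -35 - 92 = -127)
f(l, s) = (-9 + s)**2/(11 + l)**2 (f(l, s) = ((-9 + s)/(11 + l))**2 = (-9 + s)**2/(11 + l)**2)
f(I(4), E)*196 = ((-9 - 127)**2/(11 + (-8 - 4/4))**2)*196 = ((-136)**2/(11 + (-8 - 4*1/4))**2)*196 = (18496/(11 + (-8 - 1))**2)*196 = (18496/(11 - 9)**2)*196 = (18496/2**2)*196 = (18496*(1/4))*196 = 4624*196 = 906304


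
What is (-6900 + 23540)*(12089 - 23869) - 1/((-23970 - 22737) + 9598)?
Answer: -7274076492799/37109 ≈ -1.9602e+8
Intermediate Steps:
(-6900 + 23540)*(12089 - 23869) - 1/((-23970 - 22737) + 9598) = 16640*(-11780) - 1/(-46707 + 9598) = -196019200 - 1/(-37109) = -196019200 - 1*(-1/37109) = -196019200 + 1/37109 = -7274076492799/37109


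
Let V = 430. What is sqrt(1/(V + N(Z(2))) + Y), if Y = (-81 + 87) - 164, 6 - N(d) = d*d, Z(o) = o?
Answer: I*sqrt(204765)/36 ≈ 12.57*I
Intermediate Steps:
N(d) = 6 - d**2 (N(d) = 6 - d*d = 6 - d**2)
Y = -158 (Y = 6 - 164 = -158)
sqrt(1/(V + N(Z(2))) + Y) = sqrt(1/(430 + (6 - 1*2**2)) - 158) = sqrt(1/(430 + (6 - 1*4)) - 158) = sqrt(1/(430 + (6 - 4)) - 158) = sqrt(1/(430 + 2) - 158) = sqrt(1/432 - 158) = sqrt(-68255/432) = I*sqrt(204765)/36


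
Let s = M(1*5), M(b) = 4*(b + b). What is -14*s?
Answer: -560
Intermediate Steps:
M(b) = 8*b (M(b) = 4*(2*b) = 8*b)
s = 40 (s = 8*(1*5) = 8*5 = 40)
-14*s = -14*40 = -560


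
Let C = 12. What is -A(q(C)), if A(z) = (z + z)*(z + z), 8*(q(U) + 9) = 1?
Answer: -5041/16 ≈ -315.06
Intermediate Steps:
q(U) = -71/8 (q(U) = -9 + (⅛)*1 = -9 + ⅛ = -71/8)
A(z) = 4*z² (A(z) = (2*z)*(2*z) = 4*z²)
-A(q(C)) = -4*(-71/8)² = -4*5041/64 = -1*5041/16 = -5041/16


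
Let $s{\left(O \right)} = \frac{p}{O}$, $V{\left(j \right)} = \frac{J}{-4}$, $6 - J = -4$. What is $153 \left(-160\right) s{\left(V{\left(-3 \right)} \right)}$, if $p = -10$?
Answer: $-97920$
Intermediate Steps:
$J = 10$ ($J = 6 - -4 = 6 + 4 = 10$)
$V{\left(j \right)} = - \frac{5}{2}$ ($V{\left(j \right)} = \frac{10}{-4} = 10 \left(- \frac{1}{4}\right) = - \frac{5}{2}$)
$s{\left(O \right)} = - \frac{10}{O}$
$153 \left(-160\right) s{\left(V{\left(-3 \right)} \right)} = 153 \left(-160\right) \left(- \frac{10}{- \frac{5}{2}}\right) = - 24480 \left(\left(-10\right) \left(- \frac{2}{5}\right)\right) = \left(-24480\right) 4 = -97920$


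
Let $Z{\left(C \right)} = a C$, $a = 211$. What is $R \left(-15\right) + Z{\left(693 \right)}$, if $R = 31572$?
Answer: $-327357$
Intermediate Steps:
$Z{\left(C \right)} = 211 C$
$R \left(-15\right) + Z{\left(693 \right)} = 31572 \left(-15\right) + 211 \cdot 693 = -473580 + 146223 = -327357$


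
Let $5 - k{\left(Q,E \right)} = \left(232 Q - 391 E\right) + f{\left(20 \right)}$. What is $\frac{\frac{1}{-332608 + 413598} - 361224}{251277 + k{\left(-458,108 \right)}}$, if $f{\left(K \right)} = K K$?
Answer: $- \frac{29255531759}{32344652340} \approx -0.90449$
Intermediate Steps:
$f{\left(K \right)} = K^{2}$
$k{\left(Q,E \right)} = -395 - 232 Q + 391 E$ ($k{\left(Q,E \right)} = 5 - \left(\left(232 Q - 391 E\right) + 20^{2}\right) = 5 - \left(\left(- 391 E + 232 Q\right) + 400\right) = 5 - \left(400 - 391 E + 232 Q\right) = -395 - 232 Q + 391 E$)
$\frac{\frac{1}{-332608 + 413598} - 361224}{251277 + k{\left(-458,108 \right)}} = \frac{\frac{1}{-332608 + 413598} - 361224}{251277 - -148089} = \frac{\frac{1}{80990} - 361224}{251277 + \left(-395 + 106256 + 42228\right)} = \frac{\frac{1}{80990} - 361224}{251277 + 148089} = - \frac{29255531759}{80990 \cdot 399366} = \left(- \frac{29255531759}{80990}\right) \frac{1}{399366} = - \frac{29255531759}{32344652340}$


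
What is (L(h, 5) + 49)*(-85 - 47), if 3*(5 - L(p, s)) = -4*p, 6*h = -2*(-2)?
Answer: -21736/3 ≈ -7245.3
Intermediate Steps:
h = 2/3 (h = (-2*(-2))/6 = (1/6)*4 = 2/3 ≈ 0.66667)
L(p, s) = 5 + 4*p/3 (L(p, s) = 5 - (-4)*p/3 = 5 + 4*p/3)
(L(h, 5) + 49)*(-85 - 47) = ((5 + (4/3)*(2/3)) + 49)*(-85 - 47) = ((5 + 8/9) + 49)*(-132) = (53/9 + 49)*(-132) = (494/9)*(-132) = -21736/3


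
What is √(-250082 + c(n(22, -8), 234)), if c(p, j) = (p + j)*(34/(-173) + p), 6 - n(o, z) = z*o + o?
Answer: I*√5600297526/173 ≈ 432.57*I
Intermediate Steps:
n(o, z) = 6 - o - o*z (n(o, z) = 6 - (z*o + o) = 6 - (o*z + o) = 6 - (o + o*z) = 6 + (-o - o*z) = 6 - o - o*z)
c(p, j) = (-34/173 + p)*(j + p) (c(p, j) = (j + p)*(34*(-1/173) + p) = (j + p)*(-34/173 + p) = (-34/173 + p)*(j + p))
√(-250082 + c(n(22, -8), 234)) = √(-250082 + ((6 - 1*22 - 1*22*(-8))² - 34/173*234 - 34*(6 - 1*22 - 1*22*(-8))/173 + 234*(6 - 1*22 - 1*22*(-8)))) = √(-250082 + ((6 - 22 + 176)² - 7956/173 - 34*(6 - 22 + 176)/173 + 234*(6 - 22 + 176))) = √(-250082 + (160² - 7956/173 - 34/173*160 + 234*160)) = √(-250082 + (25600 - 7956/173 - 5440/173 + 37440)) = √(-250082 + 10892524/173) = √(-32371662/173) = I*√5600297526/173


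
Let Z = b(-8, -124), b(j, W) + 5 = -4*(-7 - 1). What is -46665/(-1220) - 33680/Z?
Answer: -130589/108 ≈ -1209.2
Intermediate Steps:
b(j, W) = 27 (b(j, W) = -5 - 4*(-7 - 1) = -5 - 4*(-8) = -5 + 32 = 27)
Z = 27
-46665/(-1220) - 33680/Z = -46665/(-1220) - 33680/27 = -46665*(-1/1220) - 33680*1/27 = 153/4 - 33680/27 = -130589/108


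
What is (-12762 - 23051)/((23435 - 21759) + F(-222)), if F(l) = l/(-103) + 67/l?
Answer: -818900058/38365799 ≈ -21.345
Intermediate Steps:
F(l) = 67/l - l/103 (F(l) = l*(-1/103) + 67/l = -l/103 + 67/l = 67/l - l/103)
(-12762 - 23051)/((23435 - 21759) + F(-222)) = (-12762 - 23051)/((23435 - 21759) + (67/(-222) - 1/103*(-222))) = -35813/(1676 + (67*(-1/222) + 222/103)) = -35813/(1676 + (-67/222 + 222/103)) = -35813/(1676 + 42383/22866) = -35813/38365799/22866 = -35813*22866/38365799 = -818900058/38365799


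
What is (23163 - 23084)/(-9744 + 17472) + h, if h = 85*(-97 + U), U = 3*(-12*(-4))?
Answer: 30873439/7728 ≈ 3995.0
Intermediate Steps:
U = 144 (U = 3*48 = 144)
h = 3995 (h = 85*(-97 + 144) = 85*47 = 3995)
(23163 - 23084)/(-9744 + 17472) + h = (23163 - 23084)/(-9744 + 17472) + 3995 = 79/7728 + 3995 = 30873439/7728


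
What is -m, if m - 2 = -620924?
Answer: 620922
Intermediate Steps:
m = -620922 (m = 2 - 620924 = -620922)
-m = -1*(-620922) = 620922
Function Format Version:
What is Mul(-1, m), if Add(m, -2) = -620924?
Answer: 620922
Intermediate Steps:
m = -620922 (m = Add(2, -620924) = -620922)
Mul(-1, m) = Mul(-1, -620922) = 620922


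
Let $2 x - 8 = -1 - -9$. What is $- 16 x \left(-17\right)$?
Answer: $2176$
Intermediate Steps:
$x = 8$ ($x = 4 + \frac{-1 - -9}{2} = 4 + \frac{-1 + 9}{2} = 4 + \frac{1}{2} \cdot 8 = 4 + 4 = 8$)
$- 16 x \left(-17\right) = \left(-16\right) 8 \left(-17\right) = \left(-128\right) \left(-17\right) = 2176$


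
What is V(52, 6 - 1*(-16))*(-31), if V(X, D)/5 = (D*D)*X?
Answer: -3901040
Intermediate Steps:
V(X, D) = 5*X*D² (V(X, D) = 5*((D*D)*X) = 5*(D²*X) = 5*(X*D²) = 5*X*D²)
V(52, 6 - 1*(-16))*(-31) = (5*52*(6 - 1*(-16))²)*(-31) = (5*52*(6 + 16)²)*(-31) = (5*52*22²)*(-31) = (5*52*484)*(-31) = 125840*(-31) = -3901040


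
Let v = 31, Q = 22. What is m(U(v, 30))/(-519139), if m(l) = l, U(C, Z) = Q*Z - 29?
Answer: -631/519139 ≈ -0.0012155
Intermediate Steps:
U(C, Z) = -29 + 22*Z (U(C, Z) = 22*Z - 29 = -29 + 22*Z)
m(U(v, 30))/(-519139) = (-29 + 22*30)/(-519139) = (-29 + 660)*(-1/519139) = 631*(-1/519139) = -631/519139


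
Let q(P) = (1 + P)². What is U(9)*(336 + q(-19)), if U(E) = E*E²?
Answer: 481140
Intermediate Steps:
U(E) = E³
U(9)*(336 + q(-19)) = 9³*(336 + (1 - 19)²) = 729*(336 + (-18)²) = 729*(336 + 324) = 729*660 = 481140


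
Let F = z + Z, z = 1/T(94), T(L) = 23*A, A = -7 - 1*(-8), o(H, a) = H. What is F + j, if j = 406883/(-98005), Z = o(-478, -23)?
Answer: -1086727274/2254115 ≈ -482.11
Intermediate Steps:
A = 1 (A = -7 + 8 = 1)
T(L) = 23 (T(L) = 23*1 = 23)
Z = -478
z = 1/23 ≈ 0.043478
j = -406883/98005 (j = 406883*(-1/98005) = -406883/98005 ≈ -4.1517)
F = -10993/23 (F = 1/23 - 478 = -10993/23 ≈ -477.96)
F + j = -10993/23 - 406883/98005 = -1086727274/2254115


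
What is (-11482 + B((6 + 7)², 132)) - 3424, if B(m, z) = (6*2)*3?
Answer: -14870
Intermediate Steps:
B(m, z) = 36 (B(m, z) = 12*3 = 36)
(-11482 + B((6 + 7)², 132)) - 3424 = (-11482 + 36) - 3424 = -11446 - 3424 = -14870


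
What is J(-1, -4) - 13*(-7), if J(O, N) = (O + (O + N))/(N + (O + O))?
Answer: 92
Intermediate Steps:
J(O, N) = 1 (J(O, N) = (O + (N + O))/(N + 2*O) = (N + 2*O)/(N + 2*O) = 1)
J(-1, -4) - 13*(-7) = 1 - 13*(-7) = 1 + 91 = 92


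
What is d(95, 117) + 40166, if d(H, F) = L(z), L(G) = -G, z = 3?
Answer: 40163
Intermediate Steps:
d(H, F) = -3 (d(H, F) = -1*3 = -3)
d(95, 117) + 40166 = -3 + 40166 = 40163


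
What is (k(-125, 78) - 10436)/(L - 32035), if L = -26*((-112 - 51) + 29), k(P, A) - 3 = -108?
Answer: 10541/28551 ≈ 0.36920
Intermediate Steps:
k(P, A) = -105 (k(P, A) = 3 - 108 = -105)
L = 3484 (L = -26*(-163 + 29) = -26*(-134) = 3484)
(k(-125, 78) - 10436)/(L - 32035) = (-105 - 10436)/(3484 - 32035) = -10541/(-28551) = -10541*(-1/28551) = 10541/28551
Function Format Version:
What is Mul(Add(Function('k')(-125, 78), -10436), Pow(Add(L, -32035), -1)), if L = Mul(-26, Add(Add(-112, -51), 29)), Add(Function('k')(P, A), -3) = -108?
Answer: Rational(10541, 28551) ≈ 0.36920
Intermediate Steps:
Function('k')(P, A) = -105 (Function('k')(P, A) = Add(3, -108) = -105)
L = 3484 (L = Mul(-26, Add(-163, 29)) = Mul(-26, -134) = 3484)
Mul(Add(Function('k')(-125, 78), -10436), Pow(Add(L, -32035), -1)) = Mul(Add(-105, -10436), Pow(Add(3484, -32035), -1)) = Mul(-10541, Pow(-28551, -1)) = Mul(-10541, Rational(-1, 28551)) = Rational(10541, 28551)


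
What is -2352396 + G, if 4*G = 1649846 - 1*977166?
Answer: -2184226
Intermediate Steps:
G = 168170 (G = (1649846 - 1*977166)/4 = (1649846 - 977166)/4 = (¼)*672680 = 168170)
-2352396 + G = -2352396 + 168170 = -2184226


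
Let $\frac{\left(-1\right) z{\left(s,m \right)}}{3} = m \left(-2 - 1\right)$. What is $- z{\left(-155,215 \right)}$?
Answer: $-1935$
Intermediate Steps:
$z{\left(s,m \right)} = 9 m$ ($z{\left(s,m \right)} = - 3 m \left(-2 - 1\right) = - 3 m \left(-3\right) = - 3 \left(- 3 m\right) = 9 m$)
$- z{\left(-155,215 \right)} = - 9 \cdot 215 = \left(-1\right) 1935 = -1935$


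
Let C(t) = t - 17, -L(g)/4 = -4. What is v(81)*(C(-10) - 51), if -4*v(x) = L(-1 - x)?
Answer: 312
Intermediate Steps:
L(g) = 16 (L(g) = -4*(-4) = 16)
C(t) = -17 + t
v(x) = -4 (v(x) = -1/4*16 = -4)
v(81)*(C(-10) - 51) = -4*((-17 - 10) - 51) = -4*(-27 - 51) = -4*(-78) = 312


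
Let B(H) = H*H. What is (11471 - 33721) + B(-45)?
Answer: -20225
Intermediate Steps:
B(H) = H²
(11471 - 33721) + B(-45) = (11471 - 33721) + (-45)² = -22250 + 2025 = -20225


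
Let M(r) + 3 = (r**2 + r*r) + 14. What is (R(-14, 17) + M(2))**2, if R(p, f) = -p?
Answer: 1089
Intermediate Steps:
M(r) = 11 + 2*r**2 (M(r) = -3 + ((r**2 + r*r) + 14) = -3 + ((r**2 + r**2) + 14) = -3 + (2*r**2 + 14) = -3 + (14 + 2*r**2) = 11 + 2*r**2)
(R(-14, 17) + M(2))**2 = (-1*(-14) + (11 + 2*2**2))**2 = (14 + (11 + 2*4))**2 = (14 + (11 + 8))**2 = (14 + 19)**2 = 33**2 = 1089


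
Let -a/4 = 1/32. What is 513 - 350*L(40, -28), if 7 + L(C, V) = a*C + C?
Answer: -9287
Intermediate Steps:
a = -1/8 (a = -4/32 = -4*1/32 = -1/8 ≈ -0.12500)
L(C, V) = -7 + 7*C/8 (L(C, V) = -7 + (-C/8 + C) = -7 + 7*C/8)
513 - 350*L(40, -28) = 513 - 350*(-7 + (7/8)*40) = 513 - 350*(-7 + 35) = 513 - 350*28 = 513 - 9800 = -9287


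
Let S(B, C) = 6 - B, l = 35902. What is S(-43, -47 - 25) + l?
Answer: 35951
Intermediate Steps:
S(-43, -47 - 25) + l = (6 - 1*(-43)) + 35902 = (6 + 43) + 35902 = 49 + 35902 = 35951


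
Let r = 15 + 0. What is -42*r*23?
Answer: -14490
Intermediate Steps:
r = 15
-42*r*23 = -42*15*23 = -630*23 = -14490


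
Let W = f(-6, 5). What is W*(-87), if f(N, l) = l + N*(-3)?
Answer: -2001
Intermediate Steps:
f(N, l) = l - 3*N
W = 23 (W = 5 - 3*(-6) = 5 + 18 = 23)
W*(-87) = 23*(-87) = -2001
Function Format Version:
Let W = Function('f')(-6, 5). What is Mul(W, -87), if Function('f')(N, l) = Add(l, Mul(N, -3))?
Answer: -2001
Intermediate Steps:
Function('f')(N, l) = Add(l, Mul(-3, N))
W = 23 (W = Add(5, Mul(-3, -6)) = Add(5, 18) = 23)
Mul(W, -87) = Mul(23, -87) = -2001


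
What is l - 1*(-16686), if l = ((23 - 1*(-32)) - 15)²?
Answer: 18286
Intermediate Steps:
l = 1600 (l = ((23 + 32) - 15)² = (55 - 15)² = 40² = 1600)
l - 1*(-16686) = 1600 - 1*(-16686) = 1600 + 16686 = 18286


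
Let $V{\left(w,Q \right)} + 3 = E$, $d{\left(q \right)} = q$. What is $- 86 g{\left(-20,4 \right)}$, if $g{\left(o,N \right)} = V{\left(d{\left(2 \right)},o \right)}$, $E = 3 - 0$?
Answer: $0$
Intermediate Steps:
$E = 3$ ($E = 3 + 0 = 3$)
$V{\left(w,Q \right)} = 0$ ($V{\left(w,Q \right)} = -3 + 3 = 0$)
$g{\left(o,N \right)} = 0$
$- 86 g{\left(-20,4 \right)} = \left(-86\right) 0 = 0$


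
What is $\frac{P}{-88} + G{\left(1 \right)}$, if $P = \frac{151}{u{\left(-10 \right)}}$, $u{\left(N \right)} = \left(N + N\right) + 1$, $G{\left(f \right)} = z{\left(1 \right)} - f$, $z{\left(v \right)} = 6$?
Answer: $\frac{8511}{1672} \approx 5.0903$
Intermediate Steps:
$G{\left(f \right)} = 6 - f$
$u{\left(N \right)} = 1 + 2 N$ ($u{\left(N \right)} = 2 N + 1 = 1 + 2 N$)
$P = - \frac{151}{19}$ ($P = \frac{151}{1 + 2 \left(-10\right)} = \frac{151}{1 - 20} = \frac{151}{-19} = 151 \left(- \frac{1}{19}\right) = - \frac{151}{19} \approx -7.9474$)
$\frac{P}{-88} + G{\left(1 \right)} = \frac{1}{-88} \left(- \frac{151}{19}\right) + \left(6 - 1\right) = \left(- \frac{1}{88}\right) \left(- \frac{151}{19}\right) + \left(6 - 1\right) = \frac{151}{1672} + 5 = \frac{8511}{1672}$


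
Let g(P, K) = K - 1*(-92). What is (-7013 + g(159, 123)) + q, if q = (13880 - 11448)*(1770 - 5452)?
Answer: -8961422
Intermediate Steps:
q = -8954624 (q = 2432*(-3682) = -8954624)
g(P, K) = 92 + K (g(P, K) = K + 92 = 92 + K)
(-7013 + g(159, 123)) + q = (-7013 + (92 + 123)) - 8954624 = (-7013 + 215) - 8954624 = -6798 - 8954624 = -8961422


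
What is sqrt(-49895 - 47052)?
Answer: I*sqrt(96947) ≈ 311.36*I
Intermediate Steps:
sqrt(-49895 - 47052) = sqrt(-96947) = I*sqrt(96947)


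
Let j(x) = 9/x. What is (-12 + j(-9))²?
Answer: 169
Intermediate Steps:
(-12 + j(-9))² = (-12 + 9/(-9))² = (-12 + 9*(-⅑))² = (-12 - 1)² = (-13)² = 169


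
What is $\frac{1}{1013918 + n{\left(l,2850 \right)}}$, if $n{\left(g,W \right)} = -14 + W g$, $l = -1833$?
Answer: $- \frac{1}{4210146} \approx -2.3752 \cdot 10^{-7}$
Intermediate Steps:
$\frac{1}{1013918 + n{\left(l,2850 \right)}} = \frac{1}{1013918 + \left(-14 + 2850 \left(-1833\right)\right)} = \frac{1}{1013918 - 5224064} = \frac{1}{-4210146} = - \frac{1}{4210146}$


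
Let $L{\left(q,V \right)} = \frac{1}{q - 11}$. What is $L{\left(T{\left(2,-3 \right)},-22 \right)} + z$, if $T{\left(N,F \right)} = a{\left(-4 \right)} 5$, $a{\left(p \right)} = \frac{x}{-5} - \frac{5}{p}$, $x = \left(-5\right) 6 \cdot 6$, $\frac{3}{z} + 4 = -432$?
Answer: $- \frac{359}{305636} \approx -0.0011746$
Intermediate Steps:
$z = - \frac{3}{436}$ ($z = \frac{3}{-4 - 432} = \frac{3}{-436} = 3 \left(- \frac{1}{436}\right) = - \frac{3}{436} \approx -0.0068807$)
$x = -180$ ($x = \left(-30\right) 6 = -180$)
$a{\left(p \right)} = 36 - \frac{5}{p}$ ($a{\left(p \right)} = - \frac{180}{-5} - \frac{5}{p} = \left(-180\right) \left(- \frac{1}{5}\right) - \frac{5}{p} = 36 - \frac{5}{p}$)
$T{\left(N,F \right)} = \frac{745}{4}$ ($T{\left(N,F \right)} = \left(36 - \frac{5}{-4}\right) 5 = \left(36 - - \frac{5}{4}\right) 5 = \left(36 + \frac{5}{4}\right) 5 = \frac{149}{4} \cdot 5 = \frac{745}{4}$)
$L{\left(q,V \right)} = \frac{1}{-11 + q}$
$L{\left(T{\left(2,-3 \right)},-22 \right)} + z = \frac{1}{-11 + \frac{745}{4}} - \frac{3}{436} = \frac{1}{\frac{701}{4}} - \frac{3}{436} = \frac{4}{701} - \frac{3}{436} = - \frac{359}{305636}$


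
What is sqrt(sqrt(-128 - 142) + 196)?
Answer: sqrt(196 + 3*I*sqrt(30)) ≈ 14.012 + 0.58633*I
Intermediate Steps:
sqrt(sqrt(-128 - 142) + 196) = sqrt(sqrt(-270) + 196) = sqrt(3*I*sqrt(30) + 196) = sqrt(196 + 3*I*sqrt(30))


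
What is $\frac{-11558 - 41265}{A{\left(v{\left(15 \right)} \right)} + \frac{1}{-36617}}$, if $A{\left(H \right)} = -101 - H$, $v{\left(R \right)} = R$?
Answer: $\frac{1934219791}{4247573} \approx 455.37$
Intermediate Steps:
$\frac{-11558 - 41265}{A{\left(v{\left(15 \right)} \right)} + \frac{1}{-36617}} = \frac{-11558 - 41265}{\left(-101 - 15\right) + \frac{1}{-36617}} = - \frac{52823}{\left(-101 - 15\right) - \frac{1}{36617}} = - \frac{52823}{-116 - \frac{1}{36617}} = - \frac{52823}{- \frac{4247573}{36617}} = \left(-52823\right) \left(- \frac{36617}{4247573}\right) = \frac{1934219791}{4247573}$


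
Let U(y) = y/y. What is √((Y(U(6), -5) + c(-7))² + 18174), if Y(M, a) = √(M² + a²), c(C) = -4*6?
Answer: 2*√(4694 - 12*√26) ≈ 136.13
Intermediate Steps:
c(C) = -24
U(y) = 1
√((Y(U(6), -5) + c(-7))² + 18174) = √((√(1² + (-5)²) - 24)² + 18174) = √((√(1 + 25) - 24)² + 18174) = √((√26 - 24)² + 18174) = √((-24 + √26)² + 18174) = √(18174 + (-24 + √26)²)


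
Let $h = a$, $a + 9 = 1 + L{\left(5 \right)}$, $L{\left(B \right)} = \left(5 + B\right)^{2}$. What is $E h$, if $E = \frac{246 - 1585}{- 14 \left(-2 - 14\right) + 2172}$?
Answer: $- \frac{30797}{599} \approx -51.414$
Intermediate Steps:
$E = - \frac{1339}{2396}$ ($E = - \frac{1339}{\left(-14\right) \left(-16\right) + 2172} = - \frac{1339}{224 + 2172} = - \frac{1339}{2396} \approx -0.55885$)
$a = 92$ ($a = -9 + \left(1 + \left(5 + 5\right)^{2}\right) = -9 + \left(1 + 10^{2}\right) = -9 + \left(1 + 100\right) = -9 + 101 = 92$)
$h = 92$
$E h = \left(- \frac{1339}{2396}\right) 92 = - \frac{30797}{599}$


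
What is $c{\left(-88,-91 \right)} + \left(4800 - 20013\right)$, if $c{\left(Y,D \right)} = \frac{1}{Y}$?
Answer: $- \frac{1338745}{88} \approx -15213.0$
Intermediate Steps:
$c{\left(-88,-91 \right)} + \left(4800 - 20013\right) = \frac{1}{-88} + \left(4800 - 20013\right) = - \frac{1}{88} + \left(4800 - 20013\right) = - \frac{1}{88} - 15213 = - \frac{1338745}{88}$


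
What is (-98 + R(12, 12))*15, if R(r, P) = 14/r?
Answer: -2905/2 ≈ -1452.5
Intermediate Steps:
(-98 + R(12, 12))*15 = (-98 + 14/12)*15 = (-98 + 14*(1/12))*15 = (-98 + 7/6)*15 = -581/6*15 = -2905/2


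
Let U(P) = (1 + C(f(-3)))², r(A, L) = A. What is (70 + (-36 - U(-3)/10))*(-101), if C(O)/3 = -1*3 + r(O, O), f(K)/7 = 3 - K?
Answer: 685992/5 ≈ 1.3720e+5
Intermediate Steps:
f(K) = 21 - 7*K (f(K) = 7*(3 - K) = 21 - 7*K)
C(O) = -9 + 3*O (C(O) = 3*(-1*3 + O) = 3*(-3 + O) = -9 + 3*O)
U(P) = 13924 (U(P) = (1 + (-9 + 3*(21 - 7*(-3))))² = (1 + (-9 + 3*(21 + 21)))² = (1 + (-9 + 3*42))² = (1 + (-9 + 126))² = (1 + 117)² = 118² = 13924)
(70 + (-36 - U(-3)/10))*(-101) = (70 + (-36 - 13924/10))*(-101) = (70 + (-36 - 1*6962/5))*(-101) = (70 + (-36 - 6962/5))*(-101) = (70 - 7142/5)*(-101) = -6792/5*(-101) = 685992/5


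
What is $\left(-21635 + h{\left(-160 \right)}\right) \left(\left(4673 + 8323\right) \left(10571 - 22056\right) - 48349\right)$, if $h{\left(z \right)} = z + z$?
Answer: $3278044164595$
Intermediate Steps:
$h{\left(z \right)} = 2 z$
$\left(-21635 + h{\left(-160 \right)}\right) \left(\left(4673 + 8323\right) \left(10571 - 22056\right) - 48349\right) = \left(-21635 + 2 \left(-160\right)\right) \left(\left(4673 + 8323\right) \left(10571 - 22056\right) - 48349\right) = \left(-21635 - 320\right) \left(12996 \left(-11485\right) - 48349\right) = - 21955 \left(-149259060 - 48349\right) = \left(-21955\right) \left(-149307409\right) = 3278044164595$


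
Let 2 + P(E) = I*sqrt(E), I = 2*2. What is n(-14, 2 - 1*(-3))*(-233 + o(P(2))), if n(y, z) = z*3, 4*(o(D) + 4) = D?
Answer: -7125/2 + 15*sqrt(2) ≈ -3541.3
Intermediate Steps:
I = 4
P(E) = -2 + 4*sqrt(E)
o(D) = -4 + D/4
n(y, z) = 3*z
n(-14, 2 - 1*(-3))*(-233 + o(P(2))) = (3*(2 - 1*(-3)))*(-233 + (-4 + (-2 + 4*sqrt(2))/4)) = (3*(2 + 3))*(-233 + (-4 + (-1/2 + sqrt(2)))) = (3*5)*(-233 + (-9/2 + sqrt(2))) = 15*(-475/2 + sqrt(2)) = -7125/2 + 15*sqrt(2)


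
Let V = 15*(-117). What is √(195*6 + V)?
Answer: 3*I*√65 ≈ 24.187*I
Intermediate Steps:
V = -1755
√(195*6 + V) = √(195*6 - 1755) = √(1170 - 1755) = √(-585) = 3*I*√65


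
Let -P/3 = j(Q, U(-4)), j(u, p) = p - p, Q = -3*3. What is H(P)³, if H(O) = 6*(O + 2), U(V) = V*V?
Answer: 1728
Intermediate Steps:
Q = -9
U(V) = V²
j(u, p) = 0
P = 0 (P = -3*0 = 0)
H(O) = 12 + 6*O (H(O) = 6*(2 + O) = 12 + 6*O)
H(P)³ = (12 + 6*0)³ = (12 + 0)³ = 12³ = 1728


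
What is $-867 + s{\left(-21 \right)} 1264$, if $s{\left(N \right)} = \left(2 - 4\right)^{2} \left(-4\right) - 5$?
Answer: $-27411$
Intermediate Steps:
$s{\left(N \right)} = -21$ ($s{\left(N \right)} = \left(-2\right)^{2} \left(-4\right) - 5 = 4 \left(-4\right) - 5 = -16 - 5 = -21$)
$-867 + s{\left(-21 \right)} 1264 = -867 - 26544 = -27411$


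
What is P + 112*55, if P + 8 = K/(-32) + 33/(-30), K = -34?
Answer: 492157/80 ≈ 6152.0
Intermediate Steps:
P = -643/80 (P = -8 + (-34/(-32) + 33/(-30)) = -8 + (-34*(-1/32) + 33*(-1/30)) = -8 + (17/16 - 11/10) = -8 - 3/80 = -643/80 ≈ -8.0375)
P + 112*55 = -643/80 + 112*55 = -643/80 + 6160 = 492157/80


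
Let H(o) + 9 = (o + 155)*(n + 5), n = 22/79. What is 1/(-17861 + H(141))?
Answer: -79/1288298 ≈ -6.1321e-5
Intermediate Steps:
n = 22/79 (n = 22*(1/79) = 22/79 ≈ 0.27848)
H(o) = 63924/79 + 417*o/79 (H(o) = -9 + (o + 155)*(22/79 + 5) = -9 + (155 + o)*(417/79) = -9 + (64635/79 + 417*o/79) = 63924/79 + 417*o/79)
1/(-17861 + H(141)) = 1/(-17861 + (63924/79 + (417/79)*141)) = 1/(-17861 + (63924/79 + 58797/79)) = 1/(-17861 + 122721/79) = 1/(-1288298/79) = -79/1288298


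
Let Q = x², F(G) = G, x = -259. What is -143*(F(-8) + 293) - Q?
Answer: -107836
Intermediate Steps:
Q = 67081 (Q = (-259)² = 67081)
-143*(F(-8) + 293) - Q = -143*(-8 + 293) - 1*67081 = -143*285 - 67081 = -40755 - 67081 = -107836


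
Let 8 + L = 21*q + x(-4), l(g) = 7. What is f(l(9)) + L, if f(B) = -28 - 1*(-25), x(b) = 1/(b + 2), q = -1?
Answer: -65/2 ≈ -32.500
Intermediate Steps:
x(b) = 1/(2 + b)
f(B) = -3 (f(B) = -28 + 25 = -3)
L = -59/2 (L = -8 + (21*(-1) + 1/(2 - 4)) = -8 + (-21 + 1/(-2)) = -8 + (-21 - ½) = -8 - 43/2 = -59/2 ≈ -29.500)
f(l(9)) + L = -3 - 59/2 = -65/2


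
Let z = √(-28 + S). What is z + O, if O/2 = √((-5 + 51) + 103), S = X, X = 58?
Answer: √30 + 2*√149 ≈ 29.890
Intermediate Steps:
S = 58
O = 2*√149 (O = 2*√((-5 + 51) + 103) = 2*√(46 + 103) = 2*√149 ≈ 24.413)
z = √30 (z = √(-28 + 58) = √30 ≈ 5.4772)
z + O = √30 + 2*√149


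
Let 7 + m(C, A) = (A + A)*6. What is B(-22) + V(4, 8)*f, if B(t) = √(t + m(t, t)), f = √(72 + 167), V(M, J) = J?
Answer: 8*√239 + I*√293 ≈ 123.68 + 17.117*I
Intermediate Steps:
m(C, A) = -7 + 12*A (m(C, A) = -7 + (A + A)*6 = -7 + (2*A)*6 = -7 + 12*A)
f = √239 ≈ 15.460
B(t) = √(-7 + 13*t) (B(t) = √(t + (-7 + 12*t)) = √(-7 + 13*t))
B(-22) + V(4, 8)*f = √(-7 + 13*(-22)) + 8*√239 = √(-7 - 286) + 8*√239 = √(-293) + 8*√239 = I*√293 + 8*√239 = 8*√239 + I*√293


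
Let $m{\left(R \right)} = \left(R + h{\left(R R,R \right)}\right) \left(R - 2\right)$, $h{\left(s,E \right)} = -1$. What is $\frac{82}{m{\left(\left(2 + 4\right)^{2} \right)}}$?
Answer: $\frac{41}{595} \approx 0.068907$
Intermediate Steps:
$m{\left(R \right)} = \left(-1 + R\right) \left(-2 + R\right)$ ($m{\left(R \right)} = \left(R - 1\right) \left(R - 2\right) = \left(-1 + R\right) \left(-2 + R\right)$)
$\frac{82}{m{\left(\left(2 + 4\right)^{2} \right)}} = \frac{82}{2 + \left(\left(2 + 4\right)^{2}\right)^{2} - 3 \left(2 + 4\right)^{2}} = \frac{82}{2 + \left(6^{2}\right)^{2} - 3 \cdot 6^{2}} = \frac{82}{2 + 36^{2} - 108} = \frac{82}{2 + 1296 - 108} = \frac{82}{1190} = 82 \cdot \frac{1}{1190} = \frac{41}{595}$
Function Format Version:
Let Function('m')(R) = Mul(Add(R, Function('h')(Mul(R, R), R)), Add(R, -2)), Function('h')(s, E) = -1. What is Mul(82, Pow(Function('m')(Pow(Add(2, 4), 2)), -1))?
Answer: Rational(41, 595) ≈ 0.068907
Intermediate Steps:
Function('m')(R) = Mul(Add(-1, R), Add(-2, R)) (Function('m')(R) = Mul(Add(R, -1), Add(R, -2)) = Mul(Add(-1, R), Add(-2, R)))
Mul(82, Pow(Function('m')(Pow(Add(2, 4), 2)), -1)) = Mul(82, Pow(Add(2, Pow(Pow(Add(2, 4), 2), 2), Mul(-3, Pow(Add(2, 4), 2))), -1)) = Mul(82, Pow(Add(2, Pow(Pow(6, 2), 2), Mul(-3, Pow(6, 2))), -1)) = Mul(82, Pow(Add(2, Pow(36, 2), Mul(-3, 36)), -1)) = Mul(82, Pow(Add(2, 1296, -108), -1)) = Mul(82, Pow(1190, -1)) = Mul(82, Rational(1, 1190)) = Rational(41, 595)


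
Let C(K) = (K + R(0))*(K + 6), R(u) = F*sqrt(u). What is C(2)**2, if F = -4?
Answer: 256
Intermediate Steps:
R(u) = -4*sqrt(u)
C(K) = K*(6 + K) (C(K) = (K - 4*sqrt(0))*(K + 6) = (K - 4*0)*(6 + K) = (K + 0)*(6 + K) = K*(6 + K))
C(2)**2 = (2*(6 + 2))**2 = (2*8)**2 = 16**2 = 256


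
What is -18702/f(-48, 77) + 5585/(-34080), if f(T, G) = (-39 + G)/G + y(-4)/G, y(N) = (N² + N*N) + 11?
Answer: -363536983/20448 ≈ -17779.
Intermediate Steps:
y(N) = 11 + 2*N² (y(N) = (N² + N²) + 11 = 2*N² + 11 = 11 + 2*N²)
f(T, G) = 43/G + (-39 + G)/G (f(T, G) = (-39 + G)/G + (11 + 2*(-4)²)/G = (-39 + G)/G + (11 + 2*16)/G = (-39 + G)/G + (11 + 32)/G = (-39 + G)/G + 43/G = 43/G + (-39 + G)/G)
-18702/f(-48, 77) + 5585/(-34080) = -18702*77/(4 + 77) + 5585/(-34080) = -18702/((1/77)*81) + 5585*(-1/34080) = -18702/81/77 - 1117/6816 = -18702*77/81 - 1117/6816 = -160006/9 - 1117/6816 = -363536983/20448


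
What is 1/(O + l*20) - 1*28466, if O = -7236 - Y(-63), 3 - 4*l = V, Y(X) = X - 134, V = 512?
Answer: -272818145/9584 ≈ -28466.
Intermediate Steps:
Y(X) = -134 + X
l = -509/4 (l = ¾ - ¼*512 = ¾ - 128 = -509/4 ≈ -127.25)
O = -7039 (O = -7236 - (-134 - 63) = -7236 - 1*(-197) = -7236 + 197 = -7039)
1/(O + l*20) - 1*28466 = 1/(-7039 - 509/4*20) - 1*28466 = 1/(-7039 - 2545) - 28466 = 1/(-9584) - 28466 = -1/9584 - 28466 = -272818145/9584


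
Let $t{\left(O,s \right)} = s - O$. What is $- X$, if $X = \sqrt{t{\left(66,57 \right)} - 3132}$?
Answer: $- 3 i \sqrt{349} \approx - 56.045 i$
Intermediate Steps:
$X = 3 i \sqrt{349}$ ($X = \sqrt{\left(57 - 66\right) - 3132} = \sqrt{-9 - 3132} = \sqrt{-3141} = 3 i \sqrt{349} \approx 56.045 i$)
$- X = - 3 i \sqrt{349}$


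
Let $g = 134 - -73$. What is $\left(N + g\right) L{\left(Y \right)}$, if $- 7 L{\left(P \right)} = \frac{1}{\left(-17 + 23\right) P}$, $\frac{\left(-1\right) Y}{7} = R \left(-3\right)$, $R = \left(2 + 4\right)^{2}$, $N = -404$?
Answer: $\frac{197}{31752} \approx 0.0062043$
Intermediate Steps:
$R = 36$ ($R = 6^{2} = 36$)
$Y = 756$ ($Y = - 7 \cdot 36 \left(-3\right) = \left(-7\right) \left(-108\right) = 756$)
$g = 207$ ($g = 134 + 73 = 207$)
$L{\left(P \right)} = - \frac{1}{42 P}$ ($L{\left(P \right)} = - \frac{\frac{1}{-17 + 23} \frac{1}{P}}{7} = - \frac{\frac{1}{6} \frac{1}{P}}{7} = - \frac{1}{42 P}$)
$\left(N + g\right) L{\left(Y \right)} = \left(-404 + 207\right) \left(- \frac{1}{42 \cdot 756}\right) = - 197 \left(\left(- \frac{1}{42}\right) \frac{1}{756}\right) = \left(-197\right) \left(- \frac{1}{31752}\right) = \frac{197}{31752}$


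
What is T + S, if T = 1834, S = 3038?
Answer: 4872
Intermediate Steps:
T + S = 1834 + 3038 = 4872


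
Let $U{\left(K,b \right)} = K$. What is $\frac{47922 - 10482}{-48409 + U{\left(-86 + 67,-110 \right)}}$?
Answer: $- \frac{9360}{12107} \approx -0.77311$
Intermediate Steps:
$\frac{47922 - 10482}{-48409 + U{\left(-86 + 67,-110 \right)}} = \frac{47922 - 10482}{-48409 + \left(-86 + 67\right)} = \frac{37440}{-48409 - 19} = \frac{37440}{-48428} = 37440 \left(- \frac{1}{48428}\right) = - \frac{9360}{12107}$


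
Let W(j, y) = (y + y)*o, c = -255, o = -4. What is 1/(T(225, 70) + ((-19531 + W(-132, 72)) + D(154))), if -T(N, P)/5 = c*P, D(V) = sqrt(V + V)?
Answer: 69143/4780754141 - 2*sqrt(77)/4780754141 ≈ 1.4459e-5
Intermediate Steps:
W(j, y) = -8*y (W(j, y) = (y + y)*(-4) = (2*y)*(-4) = -8*y)
D(V) = sqrt(2)*sqrt(V) (D(V) = sqrt(2*V) = sqrt(2)*sqrt(V))
T(N, P) = 1275*P (T(N, P) = -(-1275)*P = 1275*P)
1/(T(225, 70) + ((-19531 + W(-132, 72)) + D(154))) = 1/(1275*70 + ((-19531 - 8*72) + sqrt(2)*sqrt(154))) = 1/(89250 + ((-19531 - 576) + 2*sqrt(77))) = 1/(89250 + (-20107 + 2*sqrt(77))) = 1/(69143 + 2*sqrt(77))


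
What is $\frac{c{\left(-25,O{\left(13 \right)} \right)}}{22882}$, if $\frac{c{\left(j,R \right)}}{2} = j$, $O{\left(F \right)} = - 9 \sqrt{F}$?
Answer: $- \frac{25}{11441} \approx -0.0021851$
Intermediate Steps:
$c{\left(j,R \right)} = 2 j$
$\frac{c{\left(-25,O{\left(13 \right)} \right)}}{22882} = \frac{2 \left(-25\right)}{22882} = \left(-50\right) \frac{1}{22882} = - \frac{25}{11441}$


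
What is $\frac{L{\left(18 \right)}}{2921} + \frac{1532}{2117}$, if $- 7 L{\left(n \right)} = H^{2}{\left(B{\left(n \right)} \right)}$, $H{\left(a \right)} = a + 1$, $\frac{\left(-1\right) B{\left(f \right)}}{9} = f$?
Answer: $- \frac{146273}{268859} \approx -0.54405$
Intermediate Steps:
$B{\left(f \right)} = - 9 f$
$H{\left(a \right)} = 1 + a$
$L{\left(n \right)} = - \frac{\left(1 - 9 n\right)^{2}}{7}$
$\frac{L{\left(18 \right)}}{2921} + \frac{1532}{2117} = \frac{\left(- \frac{1}{7}\right) \left(-1 + 9 \cdot 18\right)^{2}}{2921} + \frac{1532}{2117} = - \frac{\left(-1 + 162\right)^{2}}{7} \cdot \frac{1}{2921} + 1532 \cdot \frac{1}{2117} = - \frac{161^{2}}{7} \cdot \frac{1}{2921} + \frac{1532}{2117} = \left(- \frac{1}{7}\right) 25921 \cdot \frac{1}{2921} + \frac{1532}{2117} = \left(-3703\right) \frac{1}{2921} + \frac{1532}{2117} = - \frac{161}{127} + \frac{1532}{2117} = - \frac{146273}{268859}$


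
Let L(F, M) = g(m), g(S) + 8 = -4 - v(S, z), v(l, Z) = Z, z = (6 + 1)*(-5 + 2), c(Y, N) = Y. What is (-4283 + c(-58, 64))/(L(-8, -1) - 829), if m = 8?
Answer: 4341/820 ≈ 5.2939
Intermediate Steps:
z = -21 (z = 7*(-3) = -21)
g(S) = 9 (g(S) = -8 + (-4 - 1*(-21)) = -8 + (-4 + 21) = -8 + 17 = 9)
L(F, M) = 9
(-4283 + c(-58, 64))/(L(-8, -1) - 829) = (-4283 - 58)/(9 - 829) = -4341/(-820) = -4341*(-1/820) = 4341/820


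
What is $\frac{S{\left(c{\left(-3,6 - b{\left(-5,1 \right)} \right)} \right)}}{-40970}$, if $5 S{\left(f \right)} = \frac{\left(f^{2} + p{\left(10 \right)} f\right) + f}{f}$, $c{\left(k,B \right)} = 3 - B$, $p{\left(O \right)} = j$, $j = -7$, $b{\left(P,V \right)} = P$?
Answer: $\frac{7}{102425} \approx 6.8343 \cdot 10^{-5}$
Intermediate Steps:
$p{\left(O \right)} = -7$
$S{\left(f \right)} = \frac{f^{2} - 6 f}{5 f}$ ($S{\left(f \right)} = \frac{\left(\left(f^{2} - 7 f\right) + f\right) \frac{1}{f}}{5} = \frac{\left(f^{2} - 6 f\right) \frac{1}{f}}{5} = \frac{\frac{1}{f} \left(f^{2} - 6 f\right)}{5} = \frac{f^{2} - 6 f}{5 f}$)
$\frac{S{\left(c{\left(-3,6 - b{\left(-5,1 \right)} \right)} \right)}}{-40970} = \frac{- \frac{6}{5} + \frac{3 - \left(6 - -5\right)}{5}}{-40970} = \left(- \frac{6}{5} + \frac{3 - \left(6 + 5\right)}{5}\right) \left(- \frac{1}{40970}\right) = \left(- \frac{6}{5} + \frac{3 - 11}{5}\right) \left(- \frac{1}{40970}\right) = \left(- \frac{6}{5} + \frac{1}{5} \left(-8\right)\right) \left(- \frac{1}{40970}\right) = \left(- \frac{6}{5} - \frac{8}{5}\right) \left(- \frac{1}{40970}\right) = \left(- \frac{14}{5}\right) \left(- \frac{1}{40970}\right) = \frac{7}{102425}$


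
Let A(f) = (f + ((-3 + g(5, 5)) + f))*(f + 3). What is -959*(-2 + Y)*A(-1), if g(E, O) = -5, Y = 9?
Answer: 134260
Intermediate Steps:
A(f) = (-8 + 2*f)*(3 + f) (A(f) = (f + ((-3 - 5) + f))*(f + 3) = (f + (-8 + f))*(3 + f) = (-8 + 2*f)*(3 + f))
-959*(-2 + Y)*A(-1) = -959*(-2 + 9)*(-24 - 2*(-1) + 2*(-1)²) = -6713*(-24 + 2 + 2*1) = -6713*(-24 + 2 + 2) = -6713*(-20) = -959*(-140) = 134260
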